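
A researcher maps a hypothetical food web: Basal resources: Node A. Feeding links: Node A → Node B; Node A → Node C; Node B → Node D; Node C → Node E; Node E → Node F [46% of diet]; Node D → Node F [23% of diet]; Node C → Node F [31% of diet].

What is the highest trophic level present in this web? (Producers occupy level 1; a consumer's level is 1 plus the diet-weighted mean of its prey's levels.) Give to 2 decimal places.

3.69

Node B: 1 + 1 = 2
Node C: 1 + 1 = 2
Node D: 1 + 2 = 3
Node E: 1 + 2 = 3
Node F: 1 + (0.46×3 + 0.23×3 + 0.31×2) = 3.69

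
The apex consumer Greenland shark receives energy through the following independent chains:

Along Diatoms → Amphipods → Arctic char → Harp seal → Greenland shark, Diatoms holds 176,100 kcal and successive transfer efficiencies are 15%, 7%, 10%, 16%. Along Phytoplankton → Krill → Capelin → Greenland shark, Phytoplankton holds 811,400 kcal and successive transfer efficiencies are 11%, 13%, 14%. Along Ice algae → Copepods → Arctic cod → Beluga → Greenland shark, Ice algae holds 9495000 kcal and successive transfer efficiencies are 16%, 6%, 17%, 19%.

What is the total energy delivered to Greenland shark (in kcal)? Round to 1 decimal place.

4598.2 kcal

Via Diatoms: 176100 × 0.15 × 0.07 × 0.1 × 0.16 = 29.5848 kcal
Via Phytoplankton: 811400 × 0.11 × 0.13 × 0.14 = 1624.4228 kcal
Via Ice algae: 9495000 × 0.16 × 0.06 × 0.17 × 0.19 = 2944.2096 kcal
Total at Greenland shark: 29.5848 + 1624.4228 + 2944.2096 = 4598.2172 kcal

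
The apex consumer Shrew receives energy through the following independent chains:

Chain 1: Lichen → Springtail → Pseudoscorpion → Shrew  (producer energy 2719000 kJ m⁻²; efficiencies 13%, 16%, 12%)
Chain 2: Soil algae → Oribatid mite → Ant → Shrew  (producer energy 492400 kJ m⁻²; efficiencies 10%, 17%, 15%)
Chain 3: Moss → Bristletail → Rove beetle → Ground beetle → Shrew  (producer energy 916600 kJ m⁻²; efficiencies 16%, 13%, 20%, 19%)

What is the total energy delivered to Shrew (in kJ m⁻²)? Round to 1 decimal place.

Chain 1: 2719000 × 0.13 × 0.16 × 0.12 = 6786.624 kJ m⁻²
Chain 2: 492400 × 0.1 × 0.17 × 0.15 = 1255.62 kJ m⁻²
Chain 3: 916600 × 0.16 × 0.13 × 0.2 × 0.19 = 724.48064 kJ m⁻²
Total at Shrew: 6786.624 + 1255.62 + 724.48064 = 8766.72464 kJ m⁻²

8766.7 kJ m⁻²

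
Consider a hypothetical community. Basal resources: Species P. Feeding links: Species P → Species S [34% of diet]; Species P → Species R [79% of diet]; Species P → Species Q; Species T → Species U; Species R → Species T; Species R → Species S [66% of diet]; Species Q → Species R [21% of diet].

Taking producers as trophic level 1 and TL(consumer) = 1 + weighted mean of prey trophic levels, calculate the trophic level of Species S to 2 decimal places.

Species Q: 1 + 1 = 2
Species R: 1 + (0.21×2 + 0.79×1) = 2.21
Species S: 1 + (0.34×1 + 0.66×2.21) = 2.7986
Species T: 1 + 2.21 = 3.21
Species U: 1 + 3.21 = 4.21

2.80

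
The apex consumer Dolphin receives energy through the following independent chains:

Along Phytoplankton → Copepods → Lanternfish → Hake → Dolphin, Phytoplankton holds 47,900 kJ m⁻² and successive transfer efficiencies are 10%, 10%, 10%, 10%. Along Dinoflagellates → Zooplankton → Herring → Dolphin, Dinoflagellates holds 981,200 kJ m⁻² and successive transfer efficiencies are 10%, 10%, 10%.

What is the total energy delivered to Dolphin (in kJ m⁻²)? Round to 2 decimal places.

985.99 kJ m⁻²

Via Phytoplankton: 47900 × 0.1 × 0.1 × 0.1 × 0.1 = 4.79 kJ m⁻²
Via Dinoflagellates: 981200 × 0.1 × 0.1 × 0.1 = 981.2 kJ m⁻²
Total at Dolphin: 4.79 + 981.2 = 985.99 kJ m⁻²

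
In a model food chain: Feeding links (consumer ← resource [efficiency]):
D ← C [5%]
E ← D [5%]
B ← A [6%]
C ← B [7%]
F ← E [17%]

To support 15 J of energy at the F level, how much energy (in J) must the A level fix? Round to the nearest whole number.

Cumulative transfer efficiency: 0.06 × 0.07 × 0.05 × 0.05 × 0.17 = 0.000001785
A energy = 15 / 0.000001785 = 8403361 J

8403361 J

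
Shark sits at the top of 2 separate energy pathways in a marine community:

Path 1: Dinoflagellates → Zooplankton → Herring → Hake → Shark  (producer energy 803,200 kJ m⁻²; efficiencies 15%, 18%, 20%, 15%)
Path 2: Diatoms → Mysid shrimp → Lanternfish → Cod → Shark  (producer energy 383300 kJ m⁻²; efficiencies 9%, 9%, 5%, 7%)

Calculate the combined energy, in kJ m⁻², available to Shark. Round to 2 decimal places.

Path 1: 803200 × 0.15 × 0.18 × 0.2 × 0.15 = 650.592 kJ m⁻²
Path 2: 383300 × 0.09 × 0.09 × 0.05 × 0.07 = 10.866555 kJ m⁻²
Total at Shark: 650.592 + 10.866555 = 661.458555 kJ m⁻²

661.46 kJ m⁻²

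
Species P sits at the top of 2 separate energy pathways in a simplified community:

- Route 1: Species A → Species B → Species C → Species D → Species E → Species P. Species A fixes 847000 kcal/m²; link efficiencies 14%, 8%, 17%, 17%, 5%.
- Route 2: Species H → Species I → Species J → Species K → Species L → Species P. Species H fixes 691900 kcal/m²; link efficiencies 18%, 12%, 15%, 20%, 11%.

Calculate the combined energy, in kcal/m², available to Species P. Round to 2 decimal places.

63.03 kcal/m²

Route 1: 847000 × 0.14 × 0.08 × 0.17 × 0.17 × 0.05 = 13.707848 kcal/m²
Route 2: 691900 × 0.18 × 0.12 × 0.15 × 0.2 × 0.11 = 49.318632 kcal/m²
Total at Species P: 13.707848 + 49.318632 = 63.02648 kcal/m²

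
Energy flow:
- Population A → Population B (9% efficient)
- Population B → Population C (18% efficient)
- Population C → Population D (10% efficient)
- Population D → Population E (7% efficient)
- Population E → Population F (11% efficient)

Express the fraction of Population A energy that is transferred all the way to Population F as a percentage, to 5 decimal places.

Product of link efficiencies: 0.09 × 0.18 × 0.1 × 0.07 × 0.11 = 0.000012474
As a percentage: 0.000012474 × 100 = 0.00125%

0.00125%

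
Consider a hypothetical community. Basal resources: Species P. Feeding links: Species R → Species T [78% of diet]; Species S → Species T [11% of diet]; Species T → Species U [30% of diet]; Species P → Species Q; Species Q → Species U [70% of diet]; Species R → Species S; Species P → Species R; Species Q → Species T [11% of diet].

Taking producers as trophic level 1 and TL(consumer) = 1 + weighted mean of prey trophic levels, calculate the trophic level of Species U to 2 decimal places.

Species Q: 1 + 1 = 2
Species R: 1 + 1 = 2
Species S: 1 + 2 = 3
Species T: 1 + (0.11×3 + 0.78×2 + 0.11×2) = 3.11
Species U: 1 + (0.7×2 + 0.3×3.11) = 3.333

3.33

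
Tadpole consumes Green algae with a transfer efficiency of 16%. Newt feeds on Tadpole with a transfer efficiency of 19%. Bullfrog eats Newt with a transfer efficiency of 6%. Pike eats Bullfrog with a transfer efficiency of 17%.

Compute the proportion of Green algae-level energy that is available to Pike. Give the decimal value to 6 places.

0.000310

Product of link efficiencies: 0.16 × 0.19 × 0.06 × 0.17 = 0.00031008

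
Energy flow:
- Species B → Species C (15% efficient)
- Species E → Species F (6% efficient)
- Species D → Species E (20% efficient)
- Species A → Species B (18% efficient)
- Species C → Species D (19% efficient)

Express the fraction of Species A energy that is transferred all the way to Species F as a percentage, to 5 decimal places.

0.00616%

Product of link efficiencies: 0.18 × 0.15 × 0.19 × 0.2 × 0.06 = 0.00006156
As a percentage: 0.00006156 × 100 = 0.00616%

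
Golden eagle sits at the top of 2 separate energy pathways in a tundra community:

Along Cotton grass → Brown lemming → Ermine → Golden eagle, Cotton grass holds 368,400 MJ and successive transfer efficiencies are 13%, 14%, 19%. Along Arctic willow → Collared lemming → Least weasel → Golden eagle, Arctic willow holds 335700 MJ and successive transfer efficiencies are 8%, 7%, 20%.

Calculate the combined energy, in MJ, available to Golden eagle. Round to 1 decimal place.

Via Cotton grass: 368400 × 0.13 × 0.14 × 0.19 = 1273.9272 MJ
Via Arctic willow: 335700 × 0.08 × 0.07 × 0.2 = 375.984 MJ
Total at Golden eagle: 1273.9272 + 375.984 = 1649.9112 MJ

1649.9 MJ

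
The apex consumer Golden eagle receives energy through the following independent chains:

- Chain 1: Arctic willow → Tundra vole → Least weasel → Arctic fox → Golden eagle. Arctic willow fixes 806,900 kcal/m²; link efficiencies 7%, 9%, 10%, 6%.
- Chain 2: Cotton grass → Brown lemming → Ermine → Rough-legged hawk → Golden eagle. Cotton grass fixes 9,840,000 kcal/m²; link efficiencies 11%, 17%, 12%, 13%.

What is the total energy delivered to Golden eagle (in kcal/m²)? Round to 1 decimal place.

Chain 1: 806900 × 0.07 × 0.09 × 0.1 × 0.06 = 30.50082 kcal/m²
Chain 2: 9840000 × 0.11 × 0.17 × 0.12 × 0.13 = 2870.5248 kcal/m²
Total at Golden eagle: 30.50082 + 2870.5248 = 2901.02562 kcal/m²

2901.0 kcal/m²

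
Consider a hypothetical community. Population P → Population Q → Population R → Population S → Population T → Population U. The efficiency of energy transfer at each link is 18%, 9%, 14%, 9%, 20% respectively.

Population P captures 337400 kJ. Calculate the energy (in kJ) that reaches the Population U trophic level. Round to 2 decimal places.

13.77 kJ

Population Q: 337400 × 0.18 = 60732 kJ
Population R: 60732 × 0.09 = 5465.88 kJ
Population S: 5465.88 × 0.14 = 765.2232 kJ
Population T: 765.2232 × 0.09 = 68.870088 kJ
Population U: 68.870088 × 0.2 = 13.7740176 kJ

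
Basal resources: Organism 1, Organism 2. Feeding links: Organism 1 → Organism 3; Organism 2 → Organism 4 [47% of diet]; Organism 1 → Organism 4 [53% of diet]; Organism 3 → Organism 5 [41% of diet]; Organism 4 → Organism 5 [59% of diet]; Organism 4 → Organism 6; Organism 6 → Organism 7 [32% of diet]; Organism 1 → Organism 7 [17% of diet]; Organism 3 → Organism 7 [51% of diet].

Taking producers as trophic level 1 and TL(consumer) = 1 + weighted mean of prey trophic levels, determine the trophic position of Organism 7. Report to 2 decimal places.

Organism 3: 1 + 1 = 2
Organism 4: 1 + (0.47×1 + 0.53×1) = 2
Organism 5: 1 + (0.41×2 + 0.59×2) = 3
Organism 6: 1 + 2 = 3
Organism 7: 1 + (0.32×3 + 0.17×1 + 0.51×2) = 3.15

3.15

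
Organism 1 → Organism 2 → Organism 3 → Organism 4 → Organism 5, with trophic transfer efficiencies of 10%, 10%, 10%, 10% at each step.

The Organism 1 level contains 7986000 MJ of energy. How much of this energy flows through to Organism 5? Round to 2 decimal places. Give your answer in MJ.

798.60 MJ

Organism 2: 7986000 × 0.1 = 798600 MJ
Organism 3: 798600 × 0.1 = 79860 MJ
Organism 4: 79860 × 0.1 = 7986 MJ
Organism 5: 7986 × 0.1 = 798.6 MJ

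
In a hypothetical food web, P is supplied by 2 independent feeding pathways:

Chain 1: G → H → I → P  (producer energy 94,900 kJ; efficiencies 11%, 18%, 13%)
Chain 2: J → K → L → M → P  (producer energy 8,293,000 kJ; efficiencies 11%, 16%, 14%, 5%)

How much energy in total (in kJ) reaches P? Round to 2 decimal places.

1265.97 kJ

Chain 1: 94900 × 0.11 × 0.18 × 0.13 = 244.2726 kJ
Chain 2: 8293000 × 0.11 × 0.16 × 0.14 × 0.05 = 1021.6976 kJ
Total at P: 244.2726 + 1021.6976 = 1265.9702 kJ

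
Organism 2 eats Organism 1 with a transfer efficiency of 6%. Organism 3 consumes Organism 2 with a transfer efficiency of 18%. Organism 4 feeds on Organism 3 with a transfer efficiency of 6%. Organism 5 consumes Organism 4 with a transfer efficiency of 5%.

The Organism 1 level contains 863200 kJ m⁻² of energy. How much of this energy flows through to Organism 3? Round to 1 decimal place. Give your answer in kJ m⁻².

Organism 2: 863200 × 0.06 = 51792 kJ m⁻²
Organism 3: 51792 × 0.18 = 9322.56 kJ m⁻²

9322.6 kJ m⁻²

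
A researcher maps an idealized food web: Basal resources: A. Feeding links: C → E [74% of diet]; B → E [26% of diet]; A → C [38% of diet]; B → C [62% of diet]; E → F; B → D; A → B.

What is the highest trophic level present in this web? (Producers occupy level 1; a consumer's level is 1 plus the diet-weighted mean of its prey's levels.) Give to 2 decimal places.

4.46

B: 1 + 1 = 2
C: 1 + (0.38×1 + 0.62×2) = 2.62
D: 1 + 2 = 3
E: 1 + (0.26×2 + 0.74×2.62) = 3.4588
F: 1 + 3.4588 = 4.4588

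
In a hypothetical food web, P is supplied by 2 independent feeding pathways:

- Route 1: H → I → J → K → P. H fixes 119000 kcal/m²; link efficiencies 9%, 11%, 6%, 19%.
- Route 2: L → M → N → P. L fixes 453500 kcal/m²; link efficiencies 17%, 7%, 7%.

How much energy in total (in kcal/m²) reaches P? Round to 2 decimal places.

Route 1: 119000 × 0.09 × 0.11 × 0.06 × 0.19 = 13.43034 kcal/m²
Route 2: 453500 × 0.17 × 0.07 × 0.07 = 377.7655 kcal/m²
Total at P: 13.43034 + 377.7655 = 391.19584 kcal/m²

391.20 kcal/m²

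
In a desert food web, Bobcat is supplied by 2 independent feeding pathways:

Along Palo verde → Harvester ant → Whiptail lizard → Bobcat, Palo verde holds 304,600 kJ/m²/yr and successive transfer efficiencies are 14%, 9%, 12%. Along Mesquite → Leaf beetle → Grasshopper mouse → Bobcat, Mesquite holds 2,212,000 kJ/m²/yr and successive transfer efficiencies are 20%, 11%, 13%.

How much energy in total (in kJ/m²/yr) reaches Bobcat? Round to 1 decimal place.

Via Palo verde: 304600 × 0.14 × 0.09 × 0.12 = 460.5552 kJ/m²/yr
Via Mesquite: 2212000 × 0.2 × 0.11 × 0.13 = 6326.32 kJ/m²/yr
Total at Bobcat: 460.5552 + 6326.32 = 6786.8752 kJ/m²/yr

6786.9 kJ/m²/yr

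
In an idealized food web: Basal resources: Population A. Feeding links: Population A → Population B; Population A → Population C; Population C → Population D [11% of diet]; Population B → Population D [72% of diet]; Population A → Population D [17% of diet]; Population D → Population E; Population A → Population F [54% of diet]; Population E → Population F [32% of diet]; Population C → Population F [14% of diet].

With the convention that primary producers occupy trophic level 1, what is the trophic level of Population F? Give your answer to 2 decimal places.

3.05

Population B: 1 + 1 = 2
Population C: 1 + 1 = 2
Population D: 1 + (0.11×2 + 0.72×2 + 0.17×1) = 2.83
Population E: 1 + 2.83 = 3.83
Population F: 1 + (0.54×1 + 0.32×3.83 + 0.14×2) = 3.0456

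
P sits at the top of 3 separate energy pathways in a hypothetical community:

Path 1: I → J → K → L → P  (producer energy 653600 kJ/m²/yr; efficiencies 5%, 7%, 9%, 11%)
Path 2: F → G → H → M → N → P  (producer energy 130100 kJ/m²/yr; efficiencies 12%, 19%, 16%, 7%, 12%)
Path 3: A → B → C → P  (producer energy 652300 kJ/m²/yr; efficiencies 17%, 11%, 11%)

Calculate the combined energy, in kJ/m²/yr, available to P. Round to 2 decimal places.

Path 1: 653600 × 0.05 × 0.07 × 0.09 × 0.11 = 22.64724 kJ/m²/yr
Path 2: 130100 × 0.12 × 0.19 × 0.16 × 0.07 × 0.12 = 3.98668032 kJ/m²/yr
Path 3: 652300 × 0.17 × 0.11 × 0.11 = 1341.7811 kJ/m²/yr
Total at P: 22.64724 + 3.98668032 + 1341.7811 = 1368.41502032 kJ/m²/yr

1368.42 kJ/m²/yr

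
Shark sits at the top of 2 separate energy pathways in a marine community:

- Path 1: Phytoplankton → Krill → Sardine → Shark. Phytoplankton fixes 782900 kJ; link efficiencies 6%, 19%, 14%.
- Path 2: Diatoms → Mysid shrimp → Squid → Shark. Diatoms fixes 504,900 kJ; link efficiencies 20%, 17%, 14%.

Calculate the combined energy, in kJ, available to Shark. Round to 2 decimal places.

Path 1: 782900 × 0.06 × 0.19 × 0.14 = 1249.5084 kJ
Path 2: 504900 × 0.2 × 0.17 × 0.14 = 2403.324 kJ
Total at Shark: 1249.5084 + 2403.324 = 3652.8324 kJ

3652.83 kJ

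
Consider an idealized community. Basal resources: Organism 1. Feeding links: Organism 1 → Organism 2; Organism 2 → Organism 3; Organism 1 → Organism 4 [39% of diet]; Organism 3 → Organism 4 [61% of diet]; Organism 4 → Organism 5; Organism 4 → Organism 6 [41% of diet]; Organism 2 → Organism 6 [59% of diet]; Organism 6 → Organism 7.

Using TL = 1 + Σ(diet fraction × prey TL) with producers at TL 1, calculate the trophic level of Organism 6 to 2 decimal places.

3.50

Organism 2: 1 + 1 = 2
Organism 3: 1 + 2 = 3
Organism 4: 1 + (0.39×1 + 0.61×3) = 3.22
Organism 5: 1 + 3.22 = 4.22
Organism 6: 1 + (0.41×3.22 + 0.59×2) = 3.5002
Organism 7: 1 + 3.5002 = 4.5002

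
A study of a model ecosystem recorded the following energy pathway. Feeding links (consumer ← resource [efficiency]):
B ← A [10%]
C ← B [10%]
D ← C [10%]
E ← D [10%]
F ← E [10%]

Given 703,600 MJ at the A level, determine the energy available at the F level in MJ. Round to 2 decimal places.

7.04 MJ

B: 703600 × 0.1 = 70360 MJ
C: 70360 × 0.1 = 7036 MJ
D: 7036 × 0.1 = 703.6 MJ
E: 703.6 × 0.1 = 70.36 MJ
F: 70.36 × 0.1 = 7.036 MJ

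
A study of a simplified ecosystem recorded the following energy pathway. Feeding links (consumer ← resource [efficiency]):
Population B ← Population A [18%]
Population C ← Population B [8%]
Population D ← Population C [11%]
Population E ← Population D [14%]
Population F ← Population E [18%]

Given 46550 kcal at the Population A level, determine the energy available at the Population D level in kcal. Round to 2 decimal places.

73.74 kcal

Population B: 46550 × 0.18 = 8379 kcal
Population C: 8379 × 0.08 = 670.32 kcal
Population D: 670.32 × 0.11 = 73.7352 kcal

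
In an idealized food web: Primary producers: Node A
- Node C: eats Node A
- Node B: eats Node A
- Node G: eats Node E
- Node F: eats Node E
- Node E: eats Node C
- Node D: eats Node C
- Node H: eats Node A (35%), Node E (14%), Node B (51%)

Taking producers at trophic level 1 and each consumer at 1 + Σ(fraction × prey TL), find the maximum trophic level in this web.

Node B: 1 + 1 = 2
Node C: 1 + 1 = 2
Node D: 1 + 2 = 3
Node E: 1 + 2 = 3
Node F: 1 + 3 = 4
Node G: 1 + 3 = 4
Node H: 1 + (0.35×1 + 0.14×3 + 0.51×2) = 2.79

4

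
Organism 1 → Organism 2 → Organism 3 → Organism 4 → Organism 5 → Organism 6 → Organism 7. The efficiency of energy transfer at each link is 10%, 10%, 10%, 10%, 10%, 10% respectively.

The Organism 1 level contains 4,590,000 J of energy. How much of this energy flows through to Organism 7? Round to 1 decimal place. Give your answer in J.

Organism 2: 4590000 × 0.1 = 459000 J
Organism 3: 459000 × 0.1 = 45900 J
Organism 4: 45900 × 0.1 = 4590 J
Organism 5: 4590 × 0.1 = 459 J
Organism 6: 459 × 0.1 = 45.9 J
Organism 7: 45.9 × 0.1 = 4.59 J

4.6 J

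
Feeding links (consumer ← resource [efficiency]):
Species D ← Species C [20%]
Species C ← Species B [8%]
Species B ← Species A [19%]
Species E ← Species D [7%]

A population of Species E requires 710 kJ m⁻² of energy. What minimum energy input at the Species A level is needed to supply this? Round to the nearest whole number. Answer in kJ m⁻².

3336466 kJ m⁻²

Cumulative transfer efficiency: 0.19 × 0.08 × 0.2 × 0.07 = 0.0002128
Species A energy = 710 / 0.0002128 = 3336466 kJ m⁻²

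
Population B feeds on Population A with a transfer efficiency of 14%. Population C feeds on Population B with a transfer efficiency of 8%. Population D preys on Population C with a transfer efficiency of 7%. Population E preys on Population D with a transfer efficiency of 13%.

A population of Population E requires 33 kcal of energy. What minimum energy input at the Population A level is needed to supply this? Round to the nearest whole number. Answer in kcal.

Cumulative transfer efficiency: 0.14 × 0.08 × 0.07 × 0.13 = 0.00010192
Population A energy = 33 / 0.00010192 = 323783 kcal

323783 kcal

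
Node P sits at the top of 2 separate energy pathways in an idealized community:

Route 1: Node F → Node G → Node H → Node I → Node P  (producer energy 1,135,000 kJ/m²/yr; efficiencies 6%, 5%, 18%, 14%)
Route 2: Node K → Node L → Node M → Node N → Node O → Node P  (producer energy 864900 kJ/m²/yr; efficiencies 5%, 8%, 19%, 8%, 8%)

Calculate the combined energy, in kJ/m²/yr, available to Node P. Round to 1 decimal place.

Route 1: 1135000 × 0.06 × 0.05 × 0.18 × 0.14 = 85.806 kJ/m²/yr
Route 2: 864900 × 0.05 × 0.08 × 0.19 × 0.08 × 0.08 = 4.2068736 kJ/m²/yr
Total at Node P: 85.806 + 4.2068736 = 90.0128736 kJ/m²/yr

90.0 kJ/m²/yr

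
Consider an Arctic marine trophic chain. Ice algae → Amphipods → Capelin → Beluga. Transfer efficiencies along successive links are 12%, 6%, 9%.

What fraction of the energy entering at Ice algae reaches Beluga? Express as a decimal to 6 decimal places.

0.000648

Product of link efficiencies: 0.12 × 0.06 × 0.09 = 0.000648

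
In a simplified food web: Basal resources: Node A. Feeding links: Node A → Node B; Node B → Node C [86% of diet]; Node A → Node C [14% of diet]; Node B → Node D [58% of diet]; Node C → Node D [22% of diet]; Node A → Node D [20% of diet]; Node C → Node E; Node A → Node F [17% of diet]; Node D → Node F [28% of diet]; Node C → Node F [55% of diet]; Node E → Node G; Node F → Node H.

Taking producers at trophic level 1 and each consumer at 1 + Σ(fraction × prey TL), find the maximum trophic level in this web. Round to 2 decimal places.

Node B: 1 + 1 = 2
Node C: 1 + (0.86×2 + 0.14×1) = 2.86
Node D: 1 + (0.58×2 + 0.22×2.86 + 0.2×1) = 2.9892
Node E: 1 + 2.86 = 3.86
Node F: 1 + (0.17×1 + 0.28×2.9892 + 0.55×2.86) = 3.579976
Node G: 1 + 3.86 = 4.86
Node H: 1 + 3.579976 = 4.579976

4.86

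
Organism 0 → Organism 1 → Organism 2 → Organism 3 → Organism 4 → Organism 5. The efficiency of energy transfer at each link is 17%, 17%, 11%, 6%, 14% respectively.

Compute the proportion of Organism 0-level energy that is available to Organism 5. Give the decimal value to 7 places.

0.0000267

Product of link efficiencies: 0.17 × 0.17 × 0.11 × 0.06 × 0.14 = 0.0000267036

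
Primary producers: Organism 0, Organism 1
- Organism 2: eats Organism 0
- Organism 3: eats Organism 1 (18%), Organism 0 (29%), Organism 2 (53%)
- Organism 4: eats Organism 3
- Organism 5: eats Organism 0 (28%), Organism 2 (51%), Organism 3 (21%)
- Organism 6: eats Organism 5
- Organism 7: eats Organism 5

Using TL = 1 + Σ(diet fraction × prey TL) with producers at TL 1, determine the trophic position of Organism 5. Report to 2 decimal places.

2.83

Organism 2: 1 + 1 = 2
Organism 3: 1 + (0.18×1 + 0.29×1 + 0.53×2) = 2.53
Organism 4: 1 + 2.53 = 3.53
Organism 5: 1 + (0.28×1 + 0.51×2 + 0.21×2.53) = 2.8313
Organism 6: 1 + 2.8313 = 3.8313
Organism 7: 1 + 2.8313 = 3.8313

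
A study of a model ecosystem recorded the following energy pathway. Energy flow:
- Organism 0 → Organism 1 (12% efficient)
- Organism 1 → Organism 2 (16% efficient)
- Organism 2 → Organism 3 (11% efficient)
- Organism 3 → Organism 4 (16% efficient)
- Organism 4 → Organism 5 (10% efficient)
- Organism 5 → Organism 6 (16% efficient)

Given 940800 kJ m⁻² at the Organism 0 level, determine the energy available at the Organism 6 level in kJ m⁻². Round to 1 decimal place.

5.1 kJ m⁻²

Organism 1: 940800 × 0.12 = 112896 kJ m⁻²
Organism 2: 112896 × 0.16 = 18063.36 kJ m⁻²
Organism 3: 18063.36 × 0.11 = 1986.9696 kJ m⁻²
Organism 4: 1986.9696 × 0.16 = 317.915136 kJ m⁻²
Organism 5: 317.915136 × 0.1 = 31.7915136 kJ m⁻²
Organism 6: 31.7915136 × 0.16 = 5.086642176 kJ m⁻²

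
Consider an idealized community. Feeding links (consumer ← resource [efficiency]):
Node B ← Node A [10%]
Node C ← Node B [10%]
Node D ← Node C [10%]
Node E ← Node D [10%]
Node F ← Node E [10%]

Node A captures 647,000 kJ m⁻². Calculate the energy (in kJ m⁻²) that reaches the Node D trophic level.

Node B: 647000 × 0.1 = 64700 kJ m⁻²
Node C: 64700 × 0.1 = 6470 kJ m⁻²
Node D: 6470 × 0.1 = 647 kJ m⁻²

647 kJ m⁻²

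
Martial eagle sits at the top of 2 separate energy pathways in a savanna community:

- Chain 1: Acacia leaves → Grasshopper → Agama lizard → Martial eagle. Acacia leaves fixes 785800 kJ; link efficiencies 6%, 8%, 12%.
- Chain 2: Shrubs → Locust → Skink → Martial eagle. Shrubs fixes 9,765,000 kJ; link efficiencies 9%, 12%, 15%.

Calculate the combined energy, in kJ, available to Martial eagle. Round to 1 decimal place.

16271.9 kJ

Chain 1: 785800 × 0.06 × 0.08 × 0.12 = 452.6208 kJ
Chain 2: 9765000 × 0.09 × 0.12 × 0.15 = 15819.3 kJ
Total at Martial eagle: 452.6208 + 15819.3 = 16271.9208 kJ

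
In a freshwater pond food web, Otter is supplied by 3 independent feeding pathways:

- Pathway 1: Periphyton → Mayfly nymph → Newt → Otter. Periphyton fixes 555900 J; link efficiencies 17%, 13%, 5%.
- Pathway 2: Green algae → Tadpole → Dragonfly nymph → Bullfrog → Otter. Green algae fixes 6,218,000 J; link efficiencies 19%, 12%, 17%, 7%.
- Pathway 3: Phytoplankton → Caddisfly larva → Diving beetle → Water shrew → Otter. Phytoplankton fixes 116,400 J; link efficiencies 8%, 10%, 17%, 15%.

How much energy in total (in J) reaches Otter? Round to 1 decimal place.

2325.1 J

Pathway 1: 555900 × 0.17 × 0.13 × 0.05 = 614.2695 J
Pathway 2: 6218000 × 0.19 × 0.12 × 0.17 × 0.07 = 1687.06776 J
Pathway 3: 116400 × 0.08 × 0.1 × 0.17 × 0.15 = 23.7456 J
Total at Otter: 614.2695 + 1687.06776 + 23.7456 = 2325.08286 J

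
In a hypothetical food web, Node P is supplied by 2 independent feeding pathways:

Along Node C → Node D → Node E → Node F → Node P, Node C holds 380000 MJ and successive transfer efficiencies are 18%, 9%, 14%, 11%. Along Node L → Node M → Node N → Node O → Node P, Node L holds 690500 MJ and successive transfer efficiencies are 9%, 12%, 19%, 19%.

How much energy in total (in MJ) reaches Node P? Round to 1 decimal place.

364.0 MJ

Via Node C: 380000 × 0.18 × 0.09 × 0.14 × 0.11 = 94.8024 MJ
Via Node L: 690500 × 0.09 × 0.12 × 0.19 × 0.19 = 269.21214 MJ
Total at Node P: 94.8024 + 269.21214 = 364.01454 MJ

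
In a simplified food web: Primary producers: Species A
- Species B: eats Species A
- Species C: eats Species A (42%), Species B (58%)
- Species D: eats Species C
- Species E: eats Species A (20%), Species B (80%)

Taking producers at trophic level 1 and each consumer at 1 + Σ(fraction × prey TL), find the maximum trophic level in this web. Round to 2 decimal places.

Species B: 1 + 1 = 2
Species C: 1 + (0.42×1 + 0.58×2) = 2.58
Species D: 1 + 2.58 = 3.58
Species E: 1 + (0.2×1 + 0.8×2) = 2.8

3.58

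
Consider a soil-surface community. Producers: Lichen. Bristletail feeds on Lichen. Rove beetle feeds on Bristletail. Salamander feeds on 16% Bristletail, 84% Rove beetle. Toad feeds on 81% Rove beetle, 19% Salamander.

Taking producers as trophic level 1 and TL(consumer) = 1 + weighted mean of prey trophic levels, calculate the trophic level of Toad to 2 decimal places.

Bristletail: 1 + 1 = 2
Rove beetle: 1 + 2 = 3
Salamander: 1 + (0.16×2 + 0.84×3) = 3.84
Toad: 1 + (0.81×3 + 0.19×3.84) = 4.1596

4.16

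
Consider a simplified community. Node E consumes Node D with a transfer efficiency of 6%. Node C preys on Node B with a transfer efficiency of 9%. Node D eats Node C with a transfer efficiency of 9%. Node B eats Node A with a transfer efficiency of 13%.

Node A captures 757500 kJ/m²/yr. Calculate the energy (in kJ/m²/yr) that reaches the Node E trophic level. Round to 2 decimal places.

47.86 kJ/m²/yr

Node B: 757500 × 0.13 = 98475 kJ/m²/yr
Node C: 98475 × 0.09 = 8862.75 kJ/m²/yr
Node D: 8862.75 × 0.09 = 797.6475 kJ/m²/yr
Node E: 797.6475 × 0.06 = 47.85885 kJ/m²/yr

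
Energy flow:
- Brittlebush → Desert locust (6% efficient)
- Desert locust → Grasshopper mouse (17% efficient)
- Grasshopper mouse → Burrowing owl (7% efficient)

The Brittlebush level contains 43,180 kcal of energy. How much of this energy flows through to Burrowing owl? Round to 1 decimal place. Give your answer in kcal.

Desert locust: 43180 × 0.06 = 2590.8 kcal
Grasshopper mouse: 2590.8 × 0.17 = 440.436 kcal
Burrowing owl: 440.436 × 0.07 = 30.83052 kcal

30.8 kcal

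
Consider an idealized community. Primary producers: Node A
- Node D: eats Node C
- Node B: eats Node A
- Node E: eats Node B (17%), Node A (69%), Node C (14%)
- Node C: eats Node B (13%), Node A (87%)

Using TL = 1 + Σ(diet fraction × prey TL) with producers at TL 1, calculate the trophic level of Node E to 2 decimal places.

Node B: 1 + 1 = 2
Node C: 1 + (0.13×2 + 0.87×1) = 2.13
Node D: 1 + 2.13 = 3.13
Node E: 1 + (0.17×2 + 0.69×1 + 0.14×2.13) = 2.3282

2.33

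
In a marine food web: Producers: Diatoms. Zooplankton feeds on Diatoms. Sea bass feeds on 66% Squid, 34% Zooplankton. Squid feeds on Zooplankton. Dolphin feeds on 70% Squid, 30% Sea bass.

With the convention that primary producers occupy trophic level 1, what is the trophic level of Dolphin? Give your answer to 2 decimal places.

4.20

Zooplankton: 1 + 1 = 2
Squid: 1 + 2 = 3
Sea bass: 1 + (0.66×3 + 0.34×2) = 3.66
Dolphin: 1 + (0.7×3 + 0.3×3.66) = 4.198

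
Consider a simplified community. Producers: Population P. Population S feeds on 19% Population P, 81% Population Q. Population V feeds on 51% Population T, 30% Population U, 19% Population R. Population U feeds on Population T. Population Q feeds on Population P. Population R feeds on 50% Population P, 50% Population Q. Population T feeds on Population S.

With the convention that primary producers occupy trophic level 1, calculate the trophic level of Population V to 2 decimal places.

Population Q: 1 + 1 = 2
Population R: 1 + (0.5×1 + 0.5×2) = 2.5
Population S: 1 + (0.19×1 + 0.81×2) = 2.81
Population T: 1 + 2.81 = 3.81
Population U: 1 + 3.81 = 4.81
Population V: 1 + (0.51×3.81 + 0.3×4.81 + 0.19×2.5) = 4.8611

4.86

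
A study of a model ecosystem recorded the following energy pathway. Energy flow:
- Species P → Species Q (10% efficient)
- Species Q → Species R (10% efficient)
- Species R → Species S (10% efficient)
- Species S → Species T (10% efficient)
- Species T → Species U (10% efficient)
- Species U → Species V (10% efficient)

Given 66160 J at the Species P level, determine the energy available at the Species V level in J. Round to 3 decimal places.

Species Q: 66160 × 0.1 = 6616 J
Species R: 6616 × 0.1 = 661.6 J
Species S: 661.6 × 0.1 = 66.16 J
Species T: 66.16 × 0.1 = 6.616 J
Species U: 6.616 × 0.1 = 0.6616 J
Species V: 0.6616 × 0.1 = 0.06616 J

0.066 J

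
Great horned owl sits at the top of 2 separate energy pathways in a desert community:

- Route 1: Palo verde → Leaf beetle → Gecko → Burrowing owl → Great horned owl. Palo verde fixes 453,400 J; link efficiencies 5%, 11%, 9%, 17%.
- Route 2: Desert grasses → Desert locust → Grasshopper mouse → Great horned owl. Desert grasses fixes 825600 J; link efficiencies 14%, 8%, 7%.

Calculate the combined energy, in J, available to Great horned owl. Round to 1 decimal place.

Route 1: 453400 × 0.05 × 0.11 × 0.09 × 0.17 = 38.15361 J
Route 2: 825600 × 0.14 × 0.08 × 0.07 = 647.2704 J
Total at Great horned owl: 38.15361 + 647.2704 = 685.42401 J

685.4 J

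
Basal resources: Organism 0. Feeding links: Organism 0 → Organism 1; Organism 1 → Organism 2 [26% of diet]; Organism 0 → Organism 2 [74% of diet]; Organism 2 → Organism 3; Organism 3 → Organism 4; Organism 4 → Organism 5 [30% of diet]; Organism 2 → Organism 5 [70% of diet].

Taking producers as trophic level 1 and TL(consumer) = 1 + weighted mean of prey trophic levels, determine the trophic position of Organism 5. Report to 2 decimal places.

3.86

Organism 1: 1 + 1 = 2
Organism 2: 1 + (0.26×2 + 0.74×1) = 2.26
Organism 3: 1 + 2.26 = 3.26
Organism 4: 1 + 3.26 = 4.26
Organism 5: 1 + (0.3×4.26 + 0.7×2.26) = 3.86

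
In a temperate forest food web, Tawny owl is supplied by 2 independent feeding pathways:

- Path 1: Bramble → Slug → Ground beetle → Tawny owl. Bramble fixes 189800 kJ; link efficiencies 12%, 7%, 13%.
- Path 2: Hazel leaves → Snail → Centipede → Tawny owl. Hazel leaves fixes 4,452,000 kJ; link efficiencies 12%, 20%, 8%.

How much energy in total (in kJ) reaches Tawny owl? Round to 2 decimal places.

8755.10 kJ

Path 1: 189800 × 0.12 × 0.07 × 0.13 = 207.2616 kJ
Path 2: 4452000 × 0.12 × 0.2 × 0.08 = 8547.84 kJ
Total at Tawny owl: 207.2616 + 8547.84 = 8755.1016 kJ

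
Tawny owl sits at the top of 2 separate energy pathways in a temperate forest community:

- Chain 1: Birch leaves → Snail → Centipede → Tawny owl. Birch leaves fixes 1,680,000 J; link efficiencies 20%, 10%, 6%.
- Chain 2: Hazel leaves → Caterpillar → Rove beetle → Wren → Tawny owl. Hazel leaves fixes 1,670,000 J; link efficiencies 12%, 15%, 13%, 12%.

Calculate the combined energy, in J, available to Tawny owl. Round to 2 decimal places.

Chain 1: 1680000 × 0.2 × 0.1 × 0.06 = 2016 J
Chain 2: 1670000 × 0.12 × 0.15 × 0.13 × 0.12 = 468.936 J
Total at Tawny owl: 2016 + 468.936 = 2484.936 J

2484.94 J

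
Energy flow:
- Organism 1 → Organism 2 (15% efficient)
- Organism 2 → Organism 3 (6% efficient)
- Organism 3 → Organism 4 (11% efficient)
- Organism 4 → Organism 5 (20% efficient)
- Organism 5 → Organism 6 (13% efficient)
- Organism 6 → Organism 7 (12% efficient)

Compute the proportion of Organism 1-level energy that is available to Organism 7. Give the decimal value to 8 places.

Product of link efficiencies: 0.15 × 0.06 × 0.11 × 0.2 × 0.13 × 0.12 = 0.0000030888

0.00000309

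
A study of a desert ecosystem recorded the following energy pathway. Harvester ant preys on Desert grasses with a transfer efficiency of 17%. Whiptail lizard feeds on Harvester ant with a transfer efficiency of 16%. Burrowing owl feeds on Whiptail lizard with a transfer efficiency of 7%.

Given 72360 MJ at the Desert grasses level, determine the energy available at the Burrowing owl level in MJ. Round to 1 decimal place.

137.8 MJ

Harvester ant: 72360 × 0.17 = 12301.2 MJ
Whiptail lizard: 12301.2 × 0.16 = 1968.192 MJ
Burrowing owl: 1968.192 × 0.07 = 137.77344 MJ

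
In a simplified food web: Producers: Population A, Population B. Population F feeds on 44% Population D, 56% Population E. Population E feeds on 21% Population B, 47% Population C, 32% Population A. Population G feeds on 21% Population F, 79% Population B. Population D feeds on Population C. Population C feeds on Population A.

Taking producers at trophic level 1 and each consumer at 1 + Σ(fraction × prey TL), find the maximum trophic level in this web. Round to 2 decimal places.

3.70

Population C: 1 + 1 = 2
Population D: 1 + 2 = 3
Population E: 1 + (0.21×1 + 0.47×2 + 0.32×1) = 2.47
Population F: 1 + (0.44×3 + 0.56×2.47) = 3.7032
Population G: 1 + (0.21×3.7032 + 0.79×1) = 2.567672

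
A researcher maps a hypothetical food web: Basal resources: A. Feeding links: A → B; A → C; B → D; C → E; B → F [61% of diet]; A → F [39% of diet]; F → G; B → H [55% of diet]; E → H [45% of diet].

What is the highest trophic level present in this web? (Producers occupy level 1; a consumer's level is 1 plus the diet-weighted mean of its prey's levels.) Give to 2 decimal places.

B: 1 + 1 = 2
C: 1 + 1 = 2
D: 1 + 2 = 3
E: 1 + 2 = 3
F: 1 + (0.61×2 + 0.39×1) = 2.61
G: 1 + 2.61 = 3.61
H: 1 + (0.55×2 + 0.45×3) = 3.45

3.61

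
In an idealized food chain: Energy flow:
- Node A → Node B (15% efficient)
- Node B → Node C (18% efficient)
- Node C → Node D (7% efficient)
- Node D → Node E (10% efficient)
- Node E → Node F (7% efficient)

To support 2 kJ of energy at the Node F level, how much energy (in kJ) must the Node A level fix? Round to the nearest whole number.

Cumulative transfer efficiency: 0.15 × 0.18 × 0.07 × 0.1 × 0.07 = 0.00001323
Node A energy = 2 / 0.00001323 = 151172 kJ

151172 kJ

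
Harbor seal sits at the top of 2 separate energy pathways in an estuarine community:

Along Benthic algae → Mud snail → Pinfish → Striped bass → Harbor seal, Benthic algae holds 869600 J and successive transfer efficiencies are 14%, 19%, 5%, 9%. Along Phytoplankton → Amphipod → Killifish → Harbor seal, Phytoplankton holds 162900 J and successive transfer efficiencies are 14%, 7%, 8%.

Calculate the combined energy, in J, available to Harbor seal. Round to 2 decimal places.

Via Benthic algae: 869600 × 0.14 × 0.19 × 0.05 × 0.09 = 104.09112 J
Via Phytoplankton: 162900 × 0.14 × 0.07 × 0.08 = 127.7136 J
Total at Harbor seal: 104.09112 + 127.7136 = 231.80472 J

231.80 J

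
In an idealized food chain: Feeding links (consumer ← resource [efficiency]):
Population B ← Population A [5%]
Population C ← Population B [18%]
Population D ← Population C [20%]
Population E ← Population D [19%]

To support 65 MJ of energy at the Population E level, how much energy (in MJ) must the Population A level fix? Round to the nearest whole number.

190058 MJ

Cumulative transfer efficiency: 0.05 × 0.18 × 0.2 × 0.19 = 0.000342
Population A energy = 65 / 0.000342 = 190058 MJ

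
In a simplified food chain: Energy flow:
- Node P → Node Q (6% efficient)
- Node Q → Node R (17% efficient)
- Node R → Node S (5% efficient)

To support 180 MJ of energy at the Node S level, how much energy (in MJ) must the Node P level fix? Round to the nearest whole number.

352941 MJ

Cumulative transfer efficiency: 0.06 × 0.17 × 0.05 = 0.00051
Node P energy = 180 / 0.00051 = 352941 MJ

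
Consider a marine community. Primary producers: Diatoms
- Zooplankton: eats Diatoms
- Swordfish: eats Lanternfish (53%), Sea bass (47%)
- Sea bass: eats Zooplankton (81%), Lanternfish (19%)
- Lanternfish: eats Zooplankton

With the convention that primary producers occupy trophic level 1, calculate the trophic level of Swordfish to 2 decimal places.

Zooplankton: 1 + 1 = 2
Lanternfish: 1 + 2 = 3
Sea bass: 1 + (0.81×2 + 0.19×3) = 3.19
Swordfish: 1 + (0.53×3 + 0.47×3.19) = 4.0893

4.09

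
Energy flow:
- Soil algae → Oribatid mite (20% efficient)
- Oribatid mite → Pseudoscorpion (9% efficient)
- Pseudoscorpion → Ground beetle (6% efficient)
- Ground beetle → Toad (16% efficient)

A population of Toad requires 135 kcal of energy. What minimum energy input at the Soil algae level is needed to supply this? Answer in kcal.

Cumulative transfer efficiency: 0.2 × 0.09 × 0.06 × 0.16 = 0.0001728
Soil algae energy = 135 / 0.0001728 = 781250 kcal

781250 kcal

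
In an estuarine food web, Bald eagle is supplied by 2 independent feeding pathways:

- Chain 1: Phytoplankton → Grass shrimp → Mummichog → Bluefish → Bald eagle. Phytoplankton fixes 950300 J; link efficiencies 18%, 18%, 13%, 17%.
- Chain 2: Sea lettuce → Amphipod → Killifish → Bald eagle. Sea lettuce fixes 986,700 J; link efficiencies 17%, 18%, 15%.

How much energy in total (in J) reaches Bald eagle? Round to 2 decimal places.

5209.41 J

Chain 1: 950300 × 0.18 × 0.18 × 0.13 × 0.17 = 680.452812 J
Chain 2: 986700 × 0.17 × 0.18 × 0.15 = 4528.953 J
Total at Bald eagle: 680.452812 + 4528.953 = 5209.405812 J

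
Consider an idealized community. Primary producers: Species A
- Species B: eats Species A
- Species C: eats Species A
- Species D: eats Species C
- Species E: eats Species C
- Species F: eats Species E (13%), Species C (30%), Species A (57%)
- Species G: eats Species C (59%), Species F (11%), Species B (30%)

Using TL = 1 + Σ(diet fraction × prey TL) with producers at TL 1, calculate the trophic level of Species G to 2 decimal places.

3.06

Species B: 1 + 1 = 2
Species C: 1 + 1 = 2
Species D: 1 + 2 = 3
Species E: 1 + 2 = 3
Species F: 1 + (0.13×3 + 0.3×2 + 0.57×1) = 2.56
Species G: 1 + (0.59×2 + 0.11×2.56 + 0.3×2) = 3.0616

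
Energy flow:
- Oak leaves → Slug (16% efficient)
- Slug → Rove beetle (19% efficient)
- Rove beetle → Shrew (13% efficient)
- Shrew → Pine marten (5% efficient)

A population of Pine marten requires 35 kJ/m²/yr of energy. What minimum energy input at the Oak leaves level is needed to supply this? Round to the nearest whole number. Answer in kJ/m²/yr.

177126 kJ/m²/yr

Cumulative transfer efficiency: 0.16 × 0.19 × 0.13 × 0.05 = 0.0001976
Oak leaves energy = 35 / 0.0001976 = 177126 kJ/m²/yr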